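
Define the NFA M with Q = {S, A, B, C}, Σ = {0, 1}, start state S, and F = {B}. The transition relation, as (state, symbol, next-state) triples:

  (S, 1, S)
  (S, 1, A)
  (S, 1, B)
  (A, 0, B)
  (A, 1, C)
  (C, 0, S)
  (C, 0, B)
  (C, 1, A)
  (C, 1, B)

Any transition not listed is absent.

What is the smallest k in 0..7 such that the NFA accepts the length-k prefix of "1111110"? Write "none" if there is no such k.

1

Start in {S}.
Read '1': {S} → {S, A, B}.
None of the earlier sets intersect F, but {S, A, B} does.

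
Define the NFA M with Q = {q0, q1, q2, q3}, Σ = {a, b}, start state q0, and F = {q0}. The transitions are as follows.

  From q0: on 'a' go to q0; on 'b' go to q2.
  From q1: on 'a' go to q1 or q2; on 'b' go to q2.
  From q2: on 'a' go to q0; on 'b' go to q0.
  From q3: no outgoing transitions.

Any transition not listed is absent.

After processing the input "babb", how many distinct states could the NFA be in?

1

Start in {q0}.
Read 'b': q0→{q2}; now {q2}.
Read 'a': q2→{q0}; now {q0}.
Read 'b': q0→{q2}; now {q2}.
Read 'b': q2→{q0}; now {q0}.
That set has 1 state.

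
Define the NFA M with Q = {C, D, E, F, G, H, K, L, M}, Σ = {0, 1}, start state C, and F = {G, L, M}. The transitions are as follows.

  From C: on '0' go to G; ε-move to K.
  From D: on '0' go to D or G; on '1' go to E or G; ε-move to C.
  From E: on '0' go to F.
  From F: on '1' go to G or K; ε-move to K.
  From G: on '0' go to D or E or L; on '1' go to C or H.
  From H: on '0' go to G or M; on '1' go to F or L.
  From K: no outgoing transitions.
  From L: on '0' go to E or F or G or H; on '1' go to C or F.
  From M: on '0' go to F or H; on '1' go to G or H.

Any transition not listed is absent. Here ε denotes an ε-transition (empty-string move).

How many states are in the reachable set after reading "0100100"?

9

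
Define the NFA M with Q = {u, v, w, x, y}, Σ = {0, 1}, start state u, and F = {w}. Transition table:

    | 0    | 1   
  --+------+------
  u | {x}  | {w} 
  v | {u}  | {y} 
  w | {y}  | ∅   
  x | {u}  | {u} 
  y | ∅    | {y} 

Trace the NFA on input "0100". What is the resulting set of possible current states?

{u}

Start in {u}.
Read '0': {u} → {x}.
Read '1': {x} → {u}.
Read '0': {u} → {x}.
Read '0': {x} → {u}.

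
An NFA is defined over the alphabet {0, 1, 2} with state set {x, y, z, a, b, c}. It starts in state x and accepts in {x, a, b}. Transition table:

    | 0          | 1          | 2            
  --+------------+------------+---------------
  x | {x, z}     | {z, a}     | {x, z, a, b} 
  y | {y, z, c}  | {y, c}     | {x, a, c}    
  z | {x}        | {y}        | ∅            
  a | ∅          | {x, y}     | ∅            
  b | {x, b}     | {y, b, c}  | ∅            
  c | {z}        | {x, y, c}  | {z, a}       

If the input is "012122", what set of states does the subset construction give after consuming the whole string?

{x, z, a, b}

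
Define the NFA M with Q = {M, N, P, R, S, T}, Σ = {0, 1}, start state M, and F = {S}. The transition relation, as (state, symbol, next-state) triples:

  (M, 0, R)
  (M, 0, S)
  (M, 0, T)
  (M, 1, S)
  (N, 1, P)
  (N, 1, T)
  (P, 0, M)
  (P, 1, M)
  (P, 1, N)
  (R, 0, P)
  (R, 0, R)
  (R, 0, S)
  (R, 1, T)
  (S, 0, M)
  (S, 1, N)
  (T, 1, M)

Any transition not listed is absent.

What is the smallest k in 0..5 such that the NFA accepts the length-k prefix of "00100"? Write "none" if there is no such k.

1

Start in {M}.
Read '0': M→{R, S, T}; now {R, S, T}.
None of the earlier sets intersect F, but {R, S, T} does.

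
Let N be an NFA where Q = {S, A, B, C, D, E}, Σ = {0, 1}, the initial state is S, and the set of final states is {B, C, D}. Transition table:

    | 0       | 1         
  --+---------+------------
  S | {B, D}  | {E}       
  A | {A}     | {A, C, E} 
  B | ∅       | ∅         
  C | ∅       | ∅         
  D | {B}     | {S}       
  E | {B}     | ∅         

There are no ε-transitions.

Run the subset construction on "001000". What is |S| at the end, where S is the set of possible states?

Start in {S}.
Read '0': S→{B, D}; now {B, D}.
Read '0': B→∅, D→{B}; now {B}.
Read '1': B→∅; now ∅.
The set is empty and remains empty for the remaining 3 symbols.
That set has 0 states.

0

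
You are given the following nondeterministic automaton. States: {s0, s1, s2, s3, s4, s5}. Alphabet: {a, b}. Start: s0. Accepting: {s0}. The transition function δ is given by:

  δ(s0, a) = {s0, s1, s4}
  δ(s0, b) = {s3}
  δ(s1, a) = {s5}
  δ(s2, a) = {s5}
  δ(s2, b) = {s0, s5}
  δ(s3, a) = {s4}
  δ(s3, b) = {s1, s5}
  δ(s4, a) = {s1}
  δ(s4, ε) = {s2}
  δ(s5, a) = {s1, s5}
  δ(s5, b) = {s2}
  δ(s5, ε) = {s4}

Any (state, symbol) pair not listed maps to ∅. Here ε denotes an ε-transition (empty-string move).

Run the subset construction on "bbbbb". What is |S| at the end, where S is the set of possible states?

6

Start in {s0}.
Read 'b': {s0} → {s3}.
Read 'b': {s3} → {s1, s2, s4, s5}.
Read 'b': {s1, s2, s4, s5} → {s0, s2, s4, s5}.
Read 'b': {s0, s2, s4, s5} → {s0, s2, s3, s4, s5}.
Read 'b': {s0, s2, s3, s4, s5} → {s0, s1, s2, s3, s4, s5}.
That set has 6 states.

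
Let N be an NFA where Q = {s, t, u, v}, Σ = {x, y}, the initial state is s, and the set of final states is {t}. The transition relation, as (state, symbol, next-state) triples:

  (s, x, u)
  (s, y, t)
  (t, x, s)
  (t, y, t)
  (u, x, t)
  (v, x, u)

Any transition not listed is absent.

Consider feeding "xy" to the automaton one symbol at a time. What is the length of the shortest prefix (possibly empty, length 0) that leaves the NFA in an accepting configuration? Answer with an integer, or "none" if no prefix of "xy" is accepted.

none

Start in {s}.
Read 'x': s→{u}; now {u}.
Read 'y': u→∅; now ∅.
No reachable set along the way intersects F.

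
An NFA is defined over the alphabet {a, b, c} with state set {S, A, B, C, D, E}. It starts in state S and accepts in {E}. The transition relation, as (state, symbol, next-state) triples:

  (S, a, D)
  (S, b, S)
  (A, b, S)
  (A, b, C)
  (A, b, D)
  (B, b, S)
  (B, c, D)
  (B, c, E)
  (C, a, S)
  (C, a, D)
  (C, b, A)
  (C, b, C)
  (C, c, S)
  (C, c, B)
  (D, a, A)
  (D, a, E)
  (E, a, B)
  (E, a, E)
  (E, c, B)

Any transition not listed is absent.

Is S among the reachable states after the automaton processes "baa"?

No

Start in {S}.
Read 'b': {S} → {S}.
Read 'a': {S} → {D}.
Read 'a': {D} → {A, E}.
State S is not in {A, E}.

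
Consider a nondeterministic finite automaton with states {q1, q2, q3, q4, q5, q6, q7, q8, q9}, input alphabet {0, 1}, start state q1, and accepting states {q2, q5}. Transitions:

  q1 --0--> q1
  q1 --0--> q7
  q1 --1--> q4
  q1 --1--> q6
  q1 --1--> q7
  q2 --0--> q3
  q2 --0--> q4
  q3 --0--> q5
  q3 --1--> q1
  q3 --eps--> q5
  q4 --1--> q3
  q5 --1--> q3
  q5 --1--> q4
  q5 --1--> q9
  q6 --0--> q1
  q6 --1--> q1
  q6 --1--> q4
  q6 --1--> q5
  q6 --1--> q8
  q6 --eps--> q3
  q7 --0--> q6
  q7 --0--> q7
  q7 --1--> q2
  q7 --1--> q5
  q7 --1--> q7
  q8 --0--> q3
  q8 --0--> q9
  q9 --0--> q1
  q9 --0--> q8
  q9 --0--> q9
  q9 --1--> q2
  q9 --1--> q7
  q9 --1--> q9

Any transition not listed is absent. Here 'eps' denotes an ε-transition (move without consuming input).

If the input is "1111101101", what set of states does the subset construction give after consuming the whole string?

Start in {q1}.
Read '1': q1→{q4, q6, q7}; union {q4, q6, q7}; ε-closure = {q3, q4, q5, q6, q7}.
Read '1': q3→{q1}, q4→{q3}, q5→{q3, q4, q9}, q6→{q1, q4, q5, q8}, q7→{q2, q5, q7}; now {q1, q2, q3, q4, q5, q7, q8, q9}.
Read '1': q1→{q4, q6, q7}, q2→∅, q3→{q1}, q4→{q3}, q5→{q3, q4, q9}, q7→{q2, q5, q7}, q8→∅, q9→{q2, q7, q9}; now {q1, q2, q3, q4, q5, q6, q7, q9}.
Read '1': q1→{q4, q6, q7}, q2→∅, q3→{q1}, q4→{q3}, q5→{q3, q4, q9}, q6→{q1, q4, q5, q8}, q7→{q2, q5, q7}, q9→{q2, q7, q9}; now {q1, q2, q3, q4, q5, q6, q7, q8, q9}.
Read '1': q1→{q4, q6, q7}, q2→∅, q3→{q1}, q4→{q3}, q5→{q3, q4, q9}, q6→{q1, q4, q5, q8}, q7→{q2, q5, q7}, q8→∅, q9→{q2, q7, q9}; now {q1, q2, q3, q4, q5, q6, q7, q8, q9}.
Read '0': q1→{q1, q7}, q2→{q3, q4}, q3→{q5}, q4→∅, q5→∅, q6→{q1}, q7→{q6, q7}, q8→{q3, q9}, q9→{q1, q8, q9}; now {q1, q3, q4, q5, q6, q7, q8, q9}.
Read '1': q1→{q4, q6, q7}, q3→{q1}, q4→{q3}, q5→{q3, q4, q9}, q6→{q1, q4, q5, q8}, q7→{q2, q5, q7}, q8→∅, q9→{q2, q7, q9}; now {q1, q2, q3, q4, q5, q6, q7, q8, q9}.
Read '1': q1→{q4, q6, q7}, q2→∅, q3→{q1}, q4→{q3}, q5→{q3, q4, q9}, q6→{q1, q4, q5, q8}, q7→{q2, q5, q7}, q8→∅, q9→{q2, q7, q9}; now {q1, q2, q3, q4, q5, q6, q7, q8, q9}.
Read '0': q1→{q1, q7}, q2→{q3, q4}, q3→{q5}, q4→∅, q5→∅, q6→{q1}, q7→{q6, q7}, q8→{q3, q9}, q9→{q1, q8, q9}; now {q1, q3, q4, q5, q6, q7, q8, q9}.
Read '1': q1→{q4, q6, q7}, q3→{q1}, q4→{q3}, q5→{q3, q4, q9}, q6→{q1, q4, q5, q8}, q7→{q2, q5, q7}, q8→∅, q9→{q2, q7, q9}; now {q1, q2, q3, q4, q5, q6, q7, q8, q9}.

{q1, q2, q3, q4, q5, q6, q7, q8, q9}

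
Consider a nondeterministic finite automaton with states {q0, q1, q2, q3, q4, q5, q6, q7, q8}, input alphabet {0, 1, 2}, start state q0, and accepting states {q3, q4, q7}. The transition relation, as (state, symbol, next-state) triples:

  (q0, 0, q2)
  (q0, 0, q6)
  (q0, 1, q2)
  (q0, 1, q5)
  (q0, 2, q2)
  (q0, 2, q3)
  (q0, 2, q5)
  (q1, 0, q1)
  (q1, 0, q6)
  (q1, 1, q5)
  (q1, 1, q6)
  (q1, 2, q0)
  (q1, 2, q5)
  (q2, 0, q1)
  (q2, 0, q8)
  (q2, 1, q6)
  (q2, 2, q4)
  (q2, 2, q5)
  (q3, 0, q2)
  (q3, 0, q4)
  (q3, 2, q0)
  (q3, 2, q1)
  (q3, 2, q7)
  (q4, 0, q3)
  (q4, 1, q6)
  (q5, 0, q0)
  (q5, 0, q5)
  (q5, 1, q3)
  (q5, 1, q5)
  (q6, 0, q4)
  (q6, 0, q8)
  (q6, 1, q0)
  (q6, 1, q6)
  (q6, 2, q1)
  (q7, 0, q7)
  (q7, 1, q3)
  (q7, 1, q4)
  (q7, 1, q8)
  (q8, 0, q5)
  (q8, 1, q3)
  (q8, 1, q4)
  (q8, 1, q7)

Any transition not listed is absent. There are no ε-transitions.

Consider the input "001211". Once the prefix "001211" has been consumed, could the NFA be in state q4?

Yes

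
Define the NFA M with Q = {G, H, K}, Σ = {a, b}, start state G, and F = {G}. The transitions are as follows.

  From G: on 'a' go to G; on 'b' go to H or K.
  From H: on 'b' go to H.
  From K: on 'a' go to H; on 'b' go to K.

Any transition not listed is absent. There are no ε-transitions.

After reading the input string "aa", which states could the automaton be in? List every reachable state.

{G}

Start in {G}.
Read 'a': G→{G}; now {G}.
Read 'a': G→{G}; now {G}.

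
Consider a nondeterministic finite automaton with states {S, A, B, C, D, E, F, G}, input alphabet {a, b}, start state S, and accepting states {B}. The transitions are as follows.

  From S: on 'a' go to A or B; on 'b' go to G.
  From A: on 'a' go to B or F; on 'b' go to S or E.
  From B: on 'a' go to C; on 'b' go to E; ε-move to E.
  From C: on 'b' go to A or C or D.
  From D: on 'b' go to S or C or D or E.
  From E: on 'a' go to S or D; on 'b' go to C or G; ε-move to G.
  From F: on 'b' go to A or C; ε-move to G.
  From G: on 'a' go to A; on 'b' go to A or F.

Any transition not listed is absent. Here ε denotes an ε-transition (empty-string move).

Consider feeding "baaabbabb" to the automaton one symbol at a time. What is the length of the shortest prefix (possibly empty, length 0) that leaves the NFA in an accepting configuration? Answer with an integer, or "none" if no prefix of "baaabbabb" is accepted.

3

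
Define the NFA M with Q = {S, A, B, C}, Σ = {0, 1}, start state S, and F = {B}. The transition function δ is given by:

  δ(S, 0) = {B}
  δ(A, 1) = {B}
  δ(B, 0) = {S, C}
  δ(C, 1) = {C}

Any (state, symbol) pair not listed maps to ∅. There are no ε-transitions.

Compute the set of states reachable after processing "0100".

Start in {S}.
Read '0': {S} → {B}.
Read '1': {B} → ∅.
The set is empty and remains empty for the remaining 2 symbols.

∅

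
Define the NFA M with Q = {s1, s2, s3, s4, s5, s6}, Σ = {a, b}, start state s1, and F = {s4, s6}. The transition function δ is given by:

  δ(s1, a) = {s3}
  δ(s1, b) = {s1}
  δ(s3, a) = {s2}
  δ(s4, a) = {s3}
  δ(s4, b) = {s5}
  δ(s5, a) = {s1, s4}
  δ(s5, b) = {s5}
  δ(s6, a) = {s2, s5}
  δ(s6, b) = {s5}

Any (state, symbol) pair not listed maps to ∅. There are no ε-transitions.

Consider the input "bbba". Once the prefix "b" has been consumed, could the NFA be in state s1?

Yes

Start in {s1}.
Read 'b': {s1} → {s1}.
State s1 is in {s1}.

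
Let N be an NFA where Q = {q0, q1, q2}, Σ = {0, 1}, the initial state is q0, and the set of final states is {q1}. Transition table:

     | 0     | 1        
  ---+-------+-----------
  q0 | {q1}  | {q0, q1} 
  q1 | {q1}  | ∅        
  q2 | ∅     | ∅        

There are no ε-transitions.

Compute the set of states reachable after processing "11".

Start in {q0}.
Read '1': {q0} → {q0, q1}.
Read '1': {q0, q1} → {q0, q1}.

{q0, q1}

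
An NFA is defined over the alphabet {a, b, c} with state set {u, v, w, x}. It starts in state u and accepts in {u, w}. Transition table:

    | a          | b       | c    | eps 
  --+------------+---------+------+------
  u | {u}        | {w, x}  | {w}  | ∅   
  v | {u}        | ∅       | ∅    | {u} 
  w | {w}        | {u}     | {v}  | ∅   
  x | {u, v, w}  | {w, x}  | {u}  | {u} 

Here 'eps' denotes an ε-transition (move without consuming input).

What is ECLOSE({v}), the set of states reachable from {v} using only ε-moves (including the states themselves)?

{u, v}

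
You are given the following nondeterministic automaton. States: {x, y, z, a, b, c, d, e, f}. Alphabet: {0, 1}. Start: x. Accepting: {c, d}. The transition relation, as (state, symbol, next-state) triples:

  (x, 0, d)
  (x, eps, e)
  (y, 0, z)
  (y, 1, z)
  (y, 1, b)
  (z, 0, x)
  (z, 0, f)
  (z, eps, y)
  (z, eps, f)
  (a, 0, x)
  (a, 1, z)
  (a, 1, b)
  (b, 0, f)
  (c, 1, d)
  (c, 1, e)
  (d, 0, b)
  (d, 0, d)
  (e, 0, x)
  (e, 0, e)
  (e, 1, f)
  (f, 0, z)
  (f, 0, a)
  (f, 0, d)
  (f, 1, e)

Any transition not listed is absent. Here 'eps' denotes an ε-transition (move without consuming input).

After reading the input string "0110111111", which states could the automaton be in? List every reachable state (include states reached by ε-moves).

{e}

Start: ε-closure({x}) = {x, e}.
Read '0': x→{d}, e→{x, e}; now {x, d, e}.
Read '1': x→∅, d→∅, e→{f}; now {f}.
Read '1': f→{e}; now {e}.
Read '0': e→{x, e}; now {x, e}.
Read '1': x→∅, e→{f}; now {f}.
Read '1': f→{e}; now {e}.
Read '1': e→{f}; now {f}.
Read '1': f→{e}; now {e}.
Read '1': e→{f}; now {f}.
Read '1': f→{e}; now {e}.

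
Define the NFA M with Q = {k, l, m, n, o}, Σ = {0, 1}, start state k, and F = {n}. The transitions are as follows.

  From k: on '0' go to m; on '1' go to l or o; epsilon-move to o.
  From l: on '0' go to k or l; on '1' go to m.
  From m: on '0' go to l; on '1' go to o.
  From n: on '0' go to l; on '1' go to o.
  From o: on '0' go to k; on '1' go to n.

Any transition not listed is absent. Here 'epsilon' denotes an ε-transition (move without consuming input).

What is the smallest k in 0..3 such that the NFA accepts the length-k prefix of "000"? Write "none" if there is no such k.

none

Start: ε-closure({k}) = {k, o}.
Read '0': k→{m}, o→{k}; union {k, m}; ε-closure = {k, m, o}.
Read '0': k→{m}, m→{l}, o→{k}; union {k, l, m}; ε-closure = {k, l, m, o}.
Read '0': k→{m}, l→{k, l}, m→{l}, o→{k}; union {k, l, m}; ε-closure = {k, l, m, o}.
No reachable set along the way intersects F.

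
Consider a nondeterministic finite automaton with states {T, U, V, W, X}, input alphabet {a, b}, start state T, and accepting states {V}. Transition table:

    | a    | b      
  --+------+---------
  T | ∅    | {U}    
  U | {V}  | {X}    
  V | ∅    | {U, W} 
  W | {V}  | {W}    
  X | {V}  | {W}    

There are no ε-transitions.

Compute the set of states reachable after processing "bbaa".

∅

Start in {T}.
Read 'b': {T} → {U}.
Read 'b': {U} → {X}.
Read 'a': {X} → {V}.
Read 'a': {V} → ∅.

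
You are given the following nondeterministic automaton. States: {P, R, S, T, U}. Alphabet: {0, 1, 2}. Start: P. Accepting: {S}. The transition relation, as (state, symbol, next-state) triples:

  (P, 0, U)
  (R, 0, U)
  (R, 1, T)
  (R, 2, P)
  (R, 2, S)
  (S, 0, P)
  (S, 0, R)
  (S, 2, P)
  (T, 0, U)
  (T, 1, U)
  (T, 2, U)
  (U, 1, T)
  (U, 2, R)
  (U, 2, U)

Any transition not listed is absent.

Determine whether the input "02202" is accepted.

Start in {P}.
Read '0': {P} → {U}.
Read '2': {U} → {R, U}.
Read '2': {R, U} → {P, R, S, U}.
Read '0': {P, R, S, U} → {P, R, U}.
Read '2': {P, R, U} → {P, R, S, U}.
The final set {P, R, S, U} contains the accepting state S.

Yes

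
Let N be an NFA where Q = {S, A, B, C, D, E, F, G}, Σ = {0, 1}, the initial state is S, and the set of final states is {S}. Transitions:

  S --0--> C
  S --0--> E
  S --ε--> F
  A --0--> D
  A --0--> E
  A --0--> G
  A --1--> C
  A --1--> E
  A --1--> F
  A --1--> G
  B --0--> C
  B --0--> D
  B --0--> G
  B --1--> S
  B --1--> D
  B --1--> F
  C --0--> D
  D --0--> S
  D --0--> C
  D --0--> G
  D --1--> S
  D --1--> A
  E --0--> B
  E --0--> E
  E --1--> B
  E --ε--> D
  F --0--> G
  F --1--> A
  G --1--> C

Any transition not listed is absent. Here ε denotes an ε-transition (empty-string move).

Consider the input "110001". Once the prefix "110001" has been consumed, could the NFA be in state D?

Start: ε-closure({S}) = {S, F}.
Read '1': {S, F} → {A}.
Read '1': {A} → {C, D, E, F, G}.
Read '0': {C, D, E, F, G} → {S, B, C, D, E, F, G}.
Read '0': {S, B, C, D, E, F, G} → {S, B, C, D, E, F, G}.
Read '0': {S, B, C, D, E, F, G} → {S, B, C, D, E, F, G}.
Read '1': {S, B, C, D, E, F, G} → {S, A, B, C, D, F}.
State D is in {S, A, B, C, D, F}.

Yes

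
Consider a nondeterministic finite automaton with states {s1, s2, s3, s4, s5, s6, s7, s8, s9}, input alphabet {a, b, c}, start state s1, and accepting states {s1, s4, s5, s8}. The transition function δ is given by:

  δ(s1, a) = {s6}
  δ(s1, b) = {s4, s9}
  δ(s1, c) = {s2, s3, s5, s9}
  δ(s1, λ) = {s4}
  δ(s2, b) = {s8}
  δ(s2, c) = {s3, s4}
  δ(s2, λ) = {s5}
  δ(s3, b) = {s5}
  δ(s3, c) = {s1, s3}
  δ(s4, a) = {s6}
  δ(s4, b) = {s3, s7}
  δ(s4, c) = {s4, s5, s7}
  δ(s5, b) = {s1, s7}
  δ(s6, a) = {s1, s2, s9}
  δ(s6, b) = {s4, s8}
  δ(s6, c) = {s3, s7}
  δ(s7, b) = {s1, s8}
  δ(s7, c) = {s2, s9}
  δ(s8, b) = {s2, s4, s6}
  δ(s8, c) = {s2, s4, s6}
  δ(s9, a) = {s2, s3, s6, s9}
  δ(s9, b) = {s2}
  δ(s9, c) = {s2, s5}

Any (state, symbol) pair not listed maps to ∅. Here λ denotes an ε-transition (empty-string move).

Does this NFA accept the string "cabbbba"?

Start: ε-closure({s1}) = {s1, s4}.
Read 'c': s1→{s2, s3, s5, s9}, s4→{s4, s5, s7}; now {s2, s3, s4, s5, s7, s9}.
Read 'a': s2→∅, s3→∅, s4→{s6}, s5→∅, s7→∅, s9→{s2, s3, s6, s9}; union {s2, s3, s6, s9}; ε-closure = {s2, s3, s5, s6, s9}.
Read 'b': s2→{s8}, s3→{s5}, s5→{s1, s7}, s6→{s4, s8}, s9→{s2}; now {s1, s2, s4, s5, s7, s8}.
Read 'b': s1→{s4, s9}, s2→{s8}, s4→{s3, s7}, s5→{s1, s7}, s7→{s1, s8}, s8→{s2, s4, s6}; union {s1, s2, s3, s4, s6, s7, s8, s9}; ε-closure = {s1, s2, s3, s4, s5, s6, s7, s8, s9}.
Read 'b': s1→{s4, s9}, s2→{s8}, s3→{s5}, s4→{s3, s7}, s5→{s1, s7}, s6→{s4, s8}, s7→{s1, s8}, s8→{s2, s4, s6}, s9→{s2}; now {s1, s2, s3, s4, s5, s6, s7, s8, s9}.
Read 'b': s1→{s4, s9}, s2→{s8}, s3→{s5}, s4→{s3, s7}, s5→{s1, s7}, s6→{s4, s8}, s7→{s1, s8}, s8→{s2, s4, s6}, s9→{s2}; now {s1, s2, s3, s4, s5, s6, s7, s8, s9}.
Read 'a': s1→{s6}, s2→∅, s3→∅, s4→{s6}, s5→∅, s6→{s1, s2, s9}, s7→∅, s8→∅, s9→{s2, s3, s6, s9}; union {s1, s2, s3, s6, s9}; ε-closure = {s1, s2, s3, s4, s5, s6, s9}.
The final set {s1, s2, s3, s4, s5, s6, s9} contains the accepting states s1, s4, s5.

Yes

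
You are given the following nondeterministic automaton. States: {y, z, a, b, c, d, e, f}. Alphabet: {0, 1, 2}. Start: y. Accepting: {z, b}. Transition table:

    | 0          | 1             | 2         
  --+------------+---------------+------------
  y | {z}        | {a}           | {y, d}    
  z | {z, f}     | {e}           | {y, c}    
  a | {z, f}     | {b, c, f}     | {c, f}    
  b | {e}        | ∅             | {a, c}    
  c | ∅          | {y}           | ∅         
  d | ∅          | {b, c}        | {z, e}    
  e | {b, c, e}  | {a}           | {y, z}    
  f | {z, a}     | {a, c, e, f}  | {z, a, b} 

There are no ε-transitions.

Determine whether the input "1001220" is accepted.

Start in {y}.
Read '1': {y} → {a}.
Read '0': {a} → {z, f}.
Read '0': {z, f} → {z, a, f}.
Read '1': {z, a, f} → {a, b, c, e, f}.
Read '2': {a, b, c, e, f} → {y, z, a, b, c, f}.
Read '2': {y, z, a, b, c, f} → {y, z, a, b, c, d, f}.
Read '0': {y, z, a, b, c, d, f} → {z, a, e, f}.
The final set {z, a, e, f} contains the accepting state z.

Yes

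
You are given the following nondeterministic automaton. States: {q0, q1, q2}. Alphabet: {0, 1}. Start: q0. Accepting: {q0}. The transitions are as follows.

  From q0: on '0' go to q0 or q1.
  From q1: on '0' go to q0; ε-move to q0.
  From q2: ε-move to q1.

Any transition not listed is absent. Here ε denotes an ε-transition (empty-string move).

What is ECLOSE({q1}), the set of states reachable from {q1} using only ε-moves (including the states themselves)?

{q0, q1}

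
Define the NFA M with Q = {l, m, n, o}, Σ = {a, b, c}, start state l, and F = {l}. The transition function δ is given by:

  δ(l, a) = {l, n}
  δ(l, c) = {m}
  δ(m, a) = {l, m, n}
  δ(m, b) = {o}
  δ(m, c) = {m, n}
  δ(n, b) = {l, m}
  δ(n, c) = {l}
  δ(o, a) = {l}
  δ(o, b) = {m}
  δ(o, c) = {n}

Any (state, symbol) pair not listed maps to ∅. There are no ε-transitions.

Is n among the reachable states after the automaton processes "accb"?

Start in {l}.
Read 'a': {l} → {l, n}.
Read 'c': {l, n} → {l, m}.
Read 'c': {l, m} → {m, n}.
Read 'b': {m, n} → {l, m, o}.
State n is not in {l, m, o}.

No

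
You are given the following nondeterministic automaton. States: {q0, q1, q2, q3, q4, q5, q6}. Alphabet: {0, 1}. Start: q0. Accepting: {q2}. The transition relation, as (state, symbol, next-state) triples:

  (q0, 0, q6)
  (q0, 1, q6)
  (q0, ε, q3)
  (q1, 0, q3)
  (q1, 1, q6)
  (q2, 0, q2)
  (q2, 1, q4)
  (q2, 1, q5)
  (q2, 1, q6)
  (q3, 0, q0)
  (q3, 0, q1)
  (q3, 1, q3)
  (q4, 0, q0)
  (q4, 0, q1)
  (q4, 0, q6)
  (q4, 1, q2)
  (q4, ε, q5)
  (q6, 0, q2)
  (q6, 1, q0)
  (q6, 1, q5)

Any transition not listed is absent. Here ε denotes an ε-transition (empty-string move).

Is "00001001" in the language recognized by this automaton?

No

Start: ε-closure({q0}) = {q0, q3}.
Read '0': q0→{q6}, q3→{q0, q1}; union {q0, q1, q6}; ε-closure = {q0, q1, q3, q6}.
Read '0': q0→{q6}, q1→{q3}, q3→{q0, q1}, q6→{q2}; now {q0, q1, q2, q3, q6}.
Read '0': q0→{q6}, q1→{q3}, q2→{q2}, q3→{q0, q1}, q6→{q2}; now {q0, q1, q2, q3, q6}.
Read '0': q0→{q6}, q1→{q3}, q2→{q2}, q3→{q0, q1}, q6→{q2}; now {q0, q1, q2, q3, q6}.
Read '1': q0→{q6}, q1→{q6}, q2→{q4, q5, q6}, q3→{q3}, q6→{q0, q5}; now {q0, q3, q4, q5, q6}.
Read '0': q0→{q6}, q3→{q0, q1}, q4→{q0, q1, q6}, q5→∅, q6→{q2}; union {q0, q1, q2, q6}; ε-closure = {q0, q1, q2, q3, q6}.
Read '0': q0→{q6}, q1→{q3}, q2→{q2}, q3→{q0, q1}, q6→{q2}; now {q0, q1, q2, q3, q6}.
Read '1': q0→{q6}, q1→{q6}, q2→{q4, q5, q6}, q3→{q3}, q6→{q0, q5}; now {q0, q3, q4, q5, q6}.
The final set {q0, q3, q4, q5, q6} contains no accepting state.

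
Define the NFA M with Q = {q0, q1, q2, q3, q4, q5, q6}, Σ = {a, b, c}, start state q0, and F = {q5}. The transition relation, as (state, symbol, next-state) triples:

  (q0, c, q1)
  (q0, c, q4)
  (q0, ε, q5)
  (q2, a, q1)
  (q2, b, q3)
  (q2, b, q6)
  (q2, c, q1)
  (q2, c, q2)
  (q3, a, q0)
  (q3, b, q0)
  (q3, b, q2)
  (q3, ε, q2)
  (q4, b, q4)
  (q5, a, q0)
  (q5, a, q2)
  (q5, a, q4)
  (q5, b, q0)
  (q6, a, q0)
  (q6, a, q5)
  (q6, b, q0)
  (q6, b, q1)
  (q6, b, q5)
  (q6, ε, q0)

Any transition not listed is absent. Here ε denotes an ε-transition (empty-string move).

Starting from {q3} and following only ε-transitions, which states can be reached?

{q2, q3}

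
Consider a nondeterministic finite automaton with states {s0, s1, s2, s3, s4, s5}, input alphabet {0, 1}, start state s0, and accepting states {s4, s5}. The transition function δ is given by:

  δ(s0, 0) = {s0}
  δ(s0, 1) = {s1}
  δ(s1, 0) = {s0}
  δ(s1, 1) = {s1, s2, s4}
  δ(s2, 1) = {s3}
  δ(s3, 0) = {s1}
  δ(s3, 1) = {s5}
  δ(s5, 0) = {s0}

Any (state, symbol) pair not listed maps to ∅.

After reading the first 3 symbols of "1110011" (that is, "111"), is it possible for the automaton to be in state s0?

No

Start in {s0}.
Read '1': s0→{s1}; now {s1}.
Read '1': s1→{s1, s2, s4}; now {s1, s2, s4}.
Read '1': s1→{s1, s2, s4}, s2→{s3}, s4→∅; now {s1, s2, s3, s4}.
State s0 is not in {s1, s2, s3, s4}.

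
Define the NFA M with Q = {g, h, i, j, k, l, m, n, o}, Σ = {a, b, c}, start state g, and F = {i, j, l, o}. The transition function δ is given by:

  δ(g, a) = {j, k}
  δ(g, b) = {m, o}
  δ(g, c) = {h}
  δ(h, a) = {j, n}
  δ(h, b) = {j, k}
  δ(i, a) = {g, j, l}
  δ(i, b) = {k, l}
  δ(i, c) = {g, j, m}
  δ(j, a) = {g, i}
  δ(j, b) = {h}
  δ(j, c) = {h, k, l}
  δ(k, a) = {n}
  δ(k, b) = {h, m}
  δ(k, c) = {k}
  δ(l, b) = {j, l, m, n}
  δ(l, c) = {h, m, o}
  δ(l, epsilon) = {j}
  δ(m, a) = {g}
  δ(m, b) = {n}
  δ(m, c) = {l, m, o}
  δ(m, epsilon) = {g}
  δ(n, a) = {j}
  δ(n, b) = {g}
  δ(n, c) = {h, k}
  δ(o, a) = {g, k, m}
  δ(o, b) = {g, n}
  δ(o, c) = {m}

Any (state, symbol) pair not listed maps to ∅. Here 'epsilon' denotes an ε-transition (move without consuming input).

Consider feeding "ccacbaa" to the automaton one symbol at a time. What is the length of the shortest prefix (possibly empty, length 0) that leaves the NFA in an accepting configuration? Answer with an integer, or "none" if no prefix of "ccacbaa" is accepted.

none

Start in {g}.
Read 'c': {g} → {h}.
Read 'c': {h} → ∅.
The set is empty and remains empty for the remaining 5 symbols.
No reachable set along the way intersects F.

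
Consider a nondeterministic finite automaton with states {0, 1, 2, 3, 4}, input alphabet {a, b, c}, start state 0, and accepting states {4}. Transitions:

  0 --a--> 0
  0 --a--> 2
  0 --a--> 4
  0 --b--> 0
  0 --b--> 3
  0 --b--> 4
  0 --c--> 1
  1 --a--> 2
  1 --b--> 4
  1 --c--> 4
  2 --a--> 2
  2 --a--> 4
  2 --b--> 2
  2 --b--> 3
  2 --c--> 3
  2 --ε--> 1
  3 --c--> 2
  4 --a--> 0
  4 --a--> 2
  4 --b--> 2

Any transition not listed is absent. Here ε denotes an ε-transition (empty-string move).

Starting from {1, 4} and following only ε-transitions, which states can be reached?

Begin with {1, 4}.
No ε-moves leave this set, so the closure equals the set itself.

{1, 4}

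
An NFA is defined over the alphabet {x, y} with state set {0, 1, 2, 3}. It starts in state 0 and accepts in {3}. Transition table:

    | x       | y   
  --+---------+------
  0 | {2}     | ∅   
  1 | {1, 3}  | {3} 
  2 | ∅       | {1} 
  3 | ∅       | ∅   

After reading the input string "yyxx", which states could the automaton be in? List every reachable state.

Start in {0}.
Read 'y': 0→∅; now ∅.
The set is empty and remains empty for the remaining 3 symbols.

∅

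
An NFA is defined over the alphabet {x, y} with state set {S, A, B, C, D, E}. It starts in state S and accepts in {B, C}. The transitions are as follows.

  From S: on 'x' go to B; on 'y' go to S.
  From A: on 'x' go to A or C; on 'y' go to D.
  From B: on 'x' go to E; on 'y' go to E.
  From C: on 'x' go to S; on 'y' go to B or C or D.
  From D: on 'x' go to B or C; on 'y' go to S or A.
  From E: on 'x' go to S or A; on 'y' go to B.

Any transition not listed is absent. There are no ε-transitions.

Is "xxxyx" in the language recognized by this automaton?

Yes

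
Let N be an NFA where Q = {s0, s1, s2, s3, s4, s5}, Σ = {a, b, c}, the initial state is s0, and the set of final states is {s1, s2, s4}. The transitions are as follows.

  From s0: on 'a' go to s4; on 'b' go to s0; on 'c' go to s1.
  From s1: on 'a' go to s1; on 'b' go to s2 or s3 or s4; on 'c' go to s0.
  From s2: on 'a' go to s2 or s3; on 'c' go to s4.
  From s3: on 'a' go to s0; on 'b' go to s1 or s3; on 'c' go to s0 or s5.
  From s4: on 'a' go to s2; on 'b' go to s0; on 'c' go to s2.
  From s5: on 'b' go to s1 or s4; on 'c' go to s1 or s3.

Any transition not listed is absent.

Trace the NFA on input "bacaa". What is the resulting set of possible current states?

Start in {s0}.
Read 'b': s0→{s0}; now {s0}.
Read 'a': s0→{s4}; now {s4}.
Read 'c': s4→{s2}; now {s2}.
Read 'a': s2→{s2, s3}; now {s2, s3}.
Read 'a': s2→{s2, s3}, s3→{s0}; now {s0, s2, s3}.

{s0, s2, s3}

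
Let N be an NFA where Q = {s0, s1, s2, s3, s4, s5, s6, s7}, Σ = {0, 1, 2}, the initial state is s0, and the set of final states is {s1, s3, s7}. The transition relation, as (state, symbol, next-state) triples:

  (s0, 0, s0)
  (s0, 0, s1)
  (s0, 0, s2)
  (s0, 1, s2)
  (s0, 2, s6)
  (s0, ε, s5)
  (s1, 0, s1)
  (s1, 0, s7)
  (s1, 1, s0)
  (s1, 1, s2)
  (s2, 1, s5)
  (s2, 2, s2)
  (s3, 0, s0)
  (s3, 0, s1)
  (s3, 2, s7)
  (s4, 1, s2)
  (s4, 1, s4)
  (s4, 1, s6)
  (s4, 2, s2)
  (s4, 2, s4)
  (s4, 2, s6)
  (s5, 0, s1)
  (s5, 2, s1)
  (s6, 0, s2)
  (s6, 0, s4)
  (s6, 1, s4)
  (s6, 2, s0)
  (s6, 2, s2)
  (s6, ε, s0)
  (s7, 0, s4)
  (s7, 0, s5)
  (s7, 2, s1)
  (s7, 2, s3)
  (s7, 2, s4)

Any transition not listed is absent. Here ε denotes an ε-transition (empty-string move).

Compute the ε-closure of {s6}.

{s0, s5, s6}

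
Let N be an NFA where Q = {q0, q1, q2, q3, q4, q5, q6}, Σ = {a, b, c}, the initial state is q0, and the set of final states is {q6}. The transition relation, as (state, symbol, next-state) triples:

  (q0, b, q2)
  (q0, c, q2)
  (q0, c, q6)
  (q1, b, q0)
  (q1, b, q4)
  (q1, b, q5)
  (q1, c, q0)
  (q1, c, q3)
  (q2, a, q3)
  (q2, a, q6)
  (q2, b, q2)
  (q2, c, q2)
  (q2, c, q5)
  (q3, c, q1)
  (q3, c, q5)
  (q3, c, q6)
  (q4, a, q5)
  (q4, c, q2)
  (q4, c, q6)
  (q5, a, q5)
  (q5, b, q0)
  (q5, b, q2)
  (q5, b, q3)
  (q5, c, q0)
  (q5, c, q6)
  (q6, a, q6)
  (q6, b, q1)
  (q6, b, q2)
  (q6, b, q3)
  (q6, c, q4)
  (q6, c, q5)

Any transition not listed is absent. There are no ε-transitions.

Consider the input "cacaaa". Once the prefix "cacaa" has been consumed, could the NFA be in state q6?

Yes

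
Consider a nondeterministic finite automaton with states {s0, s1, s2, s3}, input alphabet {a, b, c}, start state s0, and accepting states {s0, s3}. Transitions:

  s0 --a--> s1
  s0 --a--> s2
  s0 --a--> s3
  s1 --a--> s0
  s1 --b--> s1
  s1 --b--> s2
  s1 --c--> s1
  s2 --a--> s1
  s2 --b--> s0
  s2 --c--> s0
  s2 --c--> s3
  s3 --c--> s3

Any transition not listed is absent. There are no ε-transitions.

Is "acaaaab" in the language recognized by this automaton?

Start in {s0}.
Read 'a': s0→{s1, s2, s3}; now {s1, s2, s3}.
Read 'c': s1→{s1}, s2→{s0, s3}, s3→{s3}; now {s0, s1, s3}.
Read 'a': s0→{s1, s2, s3}, s1→{s0}, s3→∅; now {s0, s1, s2, s3}.
Read 'a': s0→{s1, s2, s3}, s1→{s0}, s2→{s1}, s3→∅; now {s0, s1, s2, s3}.
Read 'a': s0→{s1, s2, s3}, s1→{s0}, s2→{s1}, s3→∅; now {s0, s1, s2, s3}.
Read 'a': s0→{s1, s2, s3}, s1→{s0}, s2→{s1}, s3→∅; now {s0, s1, s2, s3}.
Read 'b': s0→∅, s1→{s1, s2}, s2→{s0}, s3→∅; now {s0, s1, s2}.
The final set {s0, s1, s2} contains the accepting state s0.

Yes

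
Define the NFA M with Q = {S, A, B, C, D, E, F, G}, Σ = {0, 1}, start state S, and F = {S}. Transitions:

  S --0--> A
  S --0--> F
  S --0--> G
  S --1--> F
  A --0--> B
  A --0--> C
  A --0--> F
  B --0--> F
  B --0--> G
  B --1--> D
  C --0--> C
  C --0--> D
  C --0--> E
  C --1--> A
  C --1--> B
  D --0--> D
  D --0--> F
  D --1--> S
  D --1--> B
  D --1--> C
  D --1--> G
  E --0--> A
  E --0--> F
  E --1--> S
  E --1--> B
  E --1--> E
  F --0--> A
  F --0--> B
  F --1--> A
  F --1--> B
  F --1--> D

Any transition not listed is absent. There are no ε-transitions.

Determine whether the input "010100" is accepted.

No

Start in {S}.
Read '0': S→{A, F, G}; now {A, F, G}.
Read '1': A→∅, F→{A, B, D}, G→∅; now {A, B, D}.
Read '0': A→{B, C, F}, B→{F, G}, D→{D, F}; now {B, C, D, F, G}.
Read '1': B→{D}, C→{A, B}, D→{S, B, C, G}, F→{A, B, D}, G→∅; now {S, A, B, C, D, G}.
Read '0': S→{A, F, G}, A→{B, C, F}, B→{F, G}, C→{C, D, E}, D→{D, F}, G→∅; now {A, B, C, D, E, F, G}.
Read '0': A→{B, C, F}, B→{F, G}, C→{C, D, E}, D→{D, F}, E→{A, F}, F→{A, B}, G→∅; now {A, B, C, D, E, F, G}.
The final set {A, B, C, D, E, F, G} contains no accepting state.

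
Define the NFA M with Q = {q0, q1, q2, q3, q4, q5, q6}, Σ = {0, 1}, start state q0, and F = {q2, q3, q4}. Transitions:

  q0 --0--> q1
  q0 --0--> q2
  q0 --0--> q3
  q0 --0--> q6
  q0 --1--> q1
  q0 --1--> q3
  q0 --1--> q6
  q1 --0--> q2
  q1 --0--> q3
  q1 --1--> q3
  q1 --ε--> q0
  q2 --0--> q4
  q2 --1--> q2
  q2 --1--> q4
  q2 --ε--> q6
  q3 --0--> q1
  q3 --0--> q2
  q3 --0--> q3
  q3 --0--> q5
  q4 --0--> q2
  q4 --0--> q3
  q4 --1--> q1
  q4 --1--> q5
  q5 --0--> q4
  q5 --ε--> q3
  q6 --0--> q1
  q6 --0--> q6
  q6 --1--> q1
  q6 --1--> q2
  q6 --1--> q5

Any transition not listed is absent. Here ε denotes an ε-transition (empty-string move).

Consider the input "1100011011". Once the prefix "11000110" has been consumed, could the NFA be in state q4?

Yes

Start in {q0}.
Read '1': q0→{q1, q3, q6}; union {q1, q3, q6}; ε-closure = {q0, q1, q3, q6}.
Read '1': q0→{q1, q3, q6}, q1→{q3}, q3→∅, q6→{q1, q2, q5}; union {q1, q2, q3, q5, q6}; ε-closure = {q0, q1, q2, q3, q5, q6}.
Read '0': q0→{q1, q2, q3, q6}, q1→{q2, q3}, q2→{q4}, q3→{q1, q2, q3, q5}, q5→{q4}, q6→{q1, q6}; union {q1, q2, q3, q4, q5, q6}; ε-closure = {q0, q1, q2, q3, q4, q5, q6}.
Read '0': q0→{q1, q2, q3, q6}, q1→{q2, q3}, q2→{q4}, q3→{q1, q2, q3, q5}, q4→{q2, q3}, q5→{q4}, q6→{q1, q6}; union {q1, q2, q3, q4, q5, q6}; ε-closure = {q0, q1, q2, q3, q4, q5, q6}.
Read '0': q0→{q1, q2, q3, q6}, q1→{q2, q3}, q2→{q4}, q3→{q1, q2, q3, q5}, q4→{q2, q3}, q5→{q4}, q6→{q1, q6}; union {q1, q2, q3, q4, q5, q6}; ε-closure = {q0, q1, q2, q3, q4, q5, q6}.
Read '1': q0→{q1, q3, q6}, q1→{q3}, q2→{q2, q4}, q3→∅, q4→{q1, q5}, q5→∅, q6→{q1, q2, q5}; union {q1, q2, q3, q4, q5, q6}; ε-closure = {q0, q1, q2, q3, q4, q5, q6}.
Read '1': q0→{q1, q3, q6}, q1→{q3}, q2→{q2, q4}, q3→∅, q4→{q1, q5}, q5→∅, q6→{q1, q2, q5}; union {q1, q2, q3, q4, q5, q6}; ε-closure = {q0, q1, q2, q3, q4, q5, q6}.
Read '0': q0→{q1, q2, q3, q6}, q1→{q2, q3}, q2→{q4}, q3→{q1, q2, q3, q5}, q4→{q2, q3}, q5→{q4}, q6→{q1, q6}; union {q1, q2, q3, q4, q5, q6}; ε-closure = {q0, q1, q2, q3, q4, q5, q6}.
State q4 is in {q0, q1, q2, q3, q4, q5, q6}.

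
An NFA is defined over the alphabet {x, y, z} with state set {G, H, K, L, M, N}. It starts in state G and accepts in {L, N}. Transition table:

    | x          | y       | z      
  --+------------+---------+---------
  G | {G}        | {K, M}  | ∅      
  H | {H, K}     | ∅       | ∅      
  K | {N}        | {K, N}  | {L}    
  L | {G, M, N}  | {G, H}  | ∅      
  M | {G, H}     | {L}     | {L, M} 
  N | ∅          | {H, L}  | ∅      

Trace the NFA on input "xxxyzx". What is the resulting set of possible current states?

{G, H, M, N}

Start in {G}.
Read 'x': G→{G}; now {G}.
Read 'x': G→{G}; now {G}.
Read 'x': G→{G}; now {G}.
Read 'y': G→{K, M}; now {K, M}.
Read 'z': K→{L}, M→{L, M}; now {L, M}.
Read 'x': L→{G, M, N}, M→{G, H}; now {G, H, M, N}.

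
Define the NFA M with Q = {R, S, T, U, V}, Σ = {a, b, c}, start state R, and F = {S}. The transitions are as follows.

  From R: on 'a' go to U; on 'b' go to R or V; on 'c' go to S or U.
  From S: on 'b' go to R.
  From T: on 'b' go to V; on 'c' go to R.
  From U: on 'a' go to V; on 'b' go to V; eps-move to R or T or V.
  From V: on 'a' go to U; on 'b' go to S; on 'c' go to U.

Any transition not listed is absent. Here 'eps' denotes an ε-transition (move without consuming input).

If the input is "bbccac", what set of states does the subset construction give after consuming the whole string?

Start in {R}.
Read 'b': R→{R, V}; now {R, V}.
Read 'b': R→{R, V}, V→{S}; now {R, S, V}.
Read 'c': R→{S, U}, S→∅, V→{U}; union {S, U}; ε-closure = {R, S, T, U, V}.
Read 'c': R→{S, U}, S→∅, T→{R}, U→∅, V→{U}; union {R, S, U}; ε-closure = {R, S, T, U, V}.
Read 'a': R→{U}, S→∅, T→∅, U→{V}, V→{U}; union {U, V}; ε-closure = {R, T, U, V}.
Read 'c': R→{S, U}, T→{R}, U→∅, V→{U}; union {R, S, U}; ε-closure = {R, S, T, U, V}.

{R, S, T, U, V}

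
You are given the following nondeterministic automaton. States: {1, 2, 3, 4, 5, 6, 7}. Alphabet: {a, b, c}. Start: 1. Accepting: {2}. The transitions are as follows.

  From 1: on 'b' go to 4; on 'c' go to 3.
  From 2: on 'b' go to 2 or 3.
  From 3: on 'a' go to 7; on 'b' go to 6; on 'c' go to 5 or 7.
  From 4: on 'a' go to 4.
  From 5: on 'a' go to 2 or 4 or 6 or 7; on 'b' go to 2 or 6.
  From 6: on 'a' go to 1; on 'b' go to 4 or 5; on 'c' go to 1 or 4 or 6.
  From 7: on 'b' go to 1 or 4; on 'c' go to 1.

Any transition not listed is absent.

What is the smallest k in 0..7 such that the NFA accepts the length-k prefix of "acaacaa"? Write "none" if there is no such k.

none

Start in {1}.
Read 'a': {1} → ∅.
The set is empty and remains empty for the remaining 6 symbols.
No reachable set along the way intersects F.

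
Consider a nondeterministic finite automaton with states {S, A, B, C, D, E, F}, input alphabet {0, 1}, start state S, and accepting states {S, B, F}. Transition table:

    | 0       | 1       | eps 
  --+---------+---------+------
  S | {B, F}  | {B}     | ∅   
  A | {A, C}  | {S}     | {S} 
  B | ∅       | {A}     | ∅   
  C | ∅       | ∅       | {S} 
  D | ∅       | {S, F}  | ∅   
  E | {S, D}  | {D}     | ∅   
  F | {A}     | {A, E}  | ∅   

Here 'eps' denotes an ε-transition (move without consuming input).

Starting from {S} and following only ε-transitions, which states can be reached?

{S}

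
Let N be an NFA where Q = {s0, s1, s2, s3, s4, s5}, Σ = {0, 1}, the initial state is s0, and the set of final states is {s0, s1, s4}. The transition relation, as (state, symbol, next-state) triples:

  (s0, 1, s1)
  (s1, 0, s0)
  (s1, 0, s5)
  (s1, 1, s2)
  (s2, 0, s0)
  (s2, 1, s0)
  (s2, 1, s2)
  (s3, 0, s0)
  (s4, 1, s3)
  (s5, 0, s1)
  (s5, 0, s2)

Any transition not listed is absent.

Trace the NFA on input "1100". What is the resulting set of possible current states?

Start in {s0}.
Read '1': s0→{s1}; now {s1}.
Read '1': s1→{s2}; now {s2}.
Read '0': s2→{s0}; now {s0}.
Read '0': s0→∅; now ∅.

∅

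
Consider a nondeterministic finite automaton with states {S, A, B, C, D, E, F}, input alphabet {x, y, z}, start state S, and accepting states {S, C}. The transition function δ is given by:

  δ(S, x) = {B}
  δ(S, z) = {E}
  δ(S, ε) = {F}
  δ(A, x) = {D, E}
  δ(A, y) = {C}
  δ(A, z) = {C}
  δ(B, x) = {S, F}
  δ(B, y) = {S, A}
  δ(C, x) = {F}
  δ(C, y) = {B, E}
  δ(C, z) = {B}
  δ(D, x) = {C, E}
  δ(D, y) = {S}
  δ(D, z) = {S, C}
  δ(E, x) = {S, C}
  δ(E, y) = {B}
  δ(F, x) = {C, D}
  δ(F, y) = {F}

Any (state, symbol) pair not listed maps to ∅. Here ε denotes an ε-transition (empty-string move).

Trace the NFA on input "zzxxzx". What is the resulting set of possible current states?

∅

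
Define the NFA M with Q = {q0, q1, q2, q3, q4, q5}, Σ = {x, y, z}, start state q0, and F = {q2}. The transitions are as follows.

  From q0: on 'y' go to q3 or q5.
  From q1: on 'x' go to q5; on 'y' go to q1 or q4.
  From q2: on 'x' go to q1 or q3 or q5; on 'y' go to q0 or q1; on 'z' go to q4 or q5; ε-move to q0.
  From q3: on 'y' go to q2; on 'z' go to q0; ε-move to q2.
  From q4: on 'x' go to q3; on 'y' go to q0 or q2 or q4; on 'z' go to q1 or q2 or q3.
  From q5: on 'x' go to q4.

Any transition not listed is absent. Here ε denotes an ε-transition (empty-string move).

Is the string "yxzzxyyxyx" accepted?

Start in {q0}.
Read 'y': q0→{q3, q5}; union {q3, q5}; ε-closure = {q0, q2, q3, q5}.
Read 'x': q0→∅, q2→{q1, q3, q5}, q3→∅, q5→{q4}; union {q1, q3, q4, q5}; ε-closure = {q0, q1, q2, q3, q4, q5}.
Read 'z': q0→∅, q1→∅, q2→{q4, q5}, q3→{q0}, q4→{q1, q2, q3}, q5→∅; now {q0, q1, q2, q3, q4, q5}.
Read 'z': q0→∅, q1→∅, q2→{q4, q5}, q3→{q0}, q4→{q1, q2, q3}, q5→∅; now {q0, q1, q2, q3, q4, q5}.
Read 'x': q0→∅, q1→{q5}, q2→{q1, q3, q5}, q3→∅, q4→{q3}, q5→{q4}; union {q1, q3, q4, q5}; ε-closure = {q0, q1, q2, q3, q4, q5}.
Read 'y': q0→{q3, q5}, q1→{q1, q4}, q2→{q0, q1}, q3→{q2}, q4→{q0, q2, q4}, q5→∅; now {q0, q1, q2, q3, q4, q5}.
Read 'y': q0→{q3, q5}, q1→{q1, q4}, q2→{q0, q1}, q3→{q2}, q4→{q0, q2, q4}, q5→∅; now {q0, q1, q2, q3, q4, q5}.
Read 'x': q0→∅, q1→{q5}, q2→{q1, q3, q5}, q3→∅, q4→{q3}, q5→{q4}; union {q1, q3, q4, q5}; ε-closure = {q0, q1, q2, q3, q4, q5}.
Read 'y': q0→{q3, q5}, q1→{q1, q4}, q2→{q0, q1}, q3→{q2}, q4→{q0, q2, q4}, q5→∅; now {q0, q1, q2, q3, q4, q5}.
Read 'x': q0→∅, q1→{q5}, q2→{q1, q3, q5}, q3→∅, q4→{q3}, q5→{q4}; union {q1, q3, q4, q5}; ε-closure = {q0, q1, q2, q3, q4, q5}.
The final set {q0, q1, q2, q3, q4, q5} contains the accepting state q2.

Yes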